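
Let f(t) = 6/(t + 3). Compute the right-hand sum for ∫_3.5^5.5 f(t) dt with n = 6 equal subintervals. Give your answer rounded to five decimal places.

1.57393

Δt = (5.5 − 3.5)/6 = 1/3.
Right endpoints: 23/6, 25/6, 4.5, 29/6, 31/6, 5.5.
f(23/6) = 36/41, f(25/6) = 36/43, f(4.5) = 0.8, f(29/6) = 36/47, f(31/6) = 36/49, f(5.5) = 12/17.
Sum = Δt · [f(23/6) + f(25/6) + f(4.5) + ...].
Sum ≈ 1.57393.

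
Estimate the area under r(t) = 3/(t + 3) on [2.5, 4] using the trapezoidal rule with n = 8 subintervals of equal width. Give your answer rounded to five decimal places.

0.72360

Δt = (4 − 2.5)/8 = 0.1875.
r(2.5) = 6/11, r(2.6875) = 48/91, r(2.875) = 24/47, r(3.0625) = 48/97, r(3.25) = 0.48, r(3.4375) = 48/103, r(3.625) = 24/53, r(3.8125) = 48/109, r(4) = 3/7.
T_8 = (Δt/2)·[r(t_0) + 2r(t_1) + ... + 2r(t_{7}) + r(t_8)].
Sum ≈ 0.72360.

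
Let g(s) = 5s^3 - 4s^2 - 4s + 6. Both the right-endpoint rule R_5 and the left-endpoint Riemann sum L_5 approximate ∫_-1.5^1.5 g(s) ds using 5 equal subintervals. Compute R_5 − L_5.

13.05

R_5 = 14.805.
L_5 = 1.755.
R_5 − L_5 = 13.05.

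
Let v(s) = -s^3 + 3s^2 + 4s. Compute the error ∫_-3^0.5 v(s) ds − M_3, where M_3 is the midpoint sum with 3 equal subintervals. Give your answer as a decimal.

Exact integral: ∫_-3^0.5 v(s) ds = 29.859375.
M_3 = 27.1796875.
Error = 29.859375 − 27.1796875 = 2.6796875.

2.6796875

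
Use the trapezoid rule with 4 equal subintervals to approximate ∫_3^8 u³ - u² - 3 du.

847.265625

Δu = (8 − 3)/4 = 1.25.
f(3) = 15, f(4.25) = 55.703125, f(5.5) = 133.125, f(6.75) = 258.984375, f(8) = 445.
T_4 = (Δu/2)·[f(u_0) + 2f(u_1) + 2f(u_2) + 2f(u_3) + f(u_4)].
Sum = 847.265625.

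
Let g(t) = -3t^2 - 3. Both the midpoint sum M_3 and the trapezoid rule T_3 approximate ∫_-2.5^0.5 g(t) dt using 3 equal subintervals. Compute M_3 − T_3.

2.25

M_3 = -24.
T_3 = -26.25.
M_3 − T_3 = 2.25.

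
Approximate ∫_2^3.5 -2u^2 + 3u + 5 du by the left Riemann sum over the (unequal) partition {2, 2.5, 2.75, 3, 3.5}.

Subinterval widths: 0.5, 0.25, 0.25, 0.5.
Left endpoints: 2, 2.5, 2.75, 3.
f(2) = 3, f(2.5) = 0, f(2.75) = -1.875, f(3) = -4.
Sum = Σ Δu_i · f(u_i).
Sum = -0.96875.

-0.96875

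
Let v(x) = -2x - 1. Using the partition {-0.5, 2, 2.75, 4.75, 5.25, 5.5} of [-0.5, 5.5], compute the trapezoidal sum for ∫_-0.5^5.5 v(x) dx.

-36

Subinterval widths: 2.5, 0.75, 2, 0.5, 0.25.
v(-0.5) = 0, v(2) = -5, v(2.75) = -6.5, v(4.75) = -10.5, v(5.25) = -11.5, v(5.5) = -12.
On each subinterval the trapezoid contributes (Δx_i/2)·[v(x_{i-1}) + v(x_i)].
Sum = -36.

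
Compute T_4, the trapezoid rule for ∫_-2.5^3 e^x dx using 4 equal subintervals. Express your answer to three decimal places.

23.060

Δx = (3 − (-2.5))/4 = 1.375.
f(-2.5) ≈ 0.082, f(-1.125) ≈ 0.325, f(0.25) ≈ 1.284, f(1.625) ≈ 5.078, f(3) ≈ 20.086.
T_4 = (Δx/2)·[f(x_0) + 2f(x_1) + 2f(x_2) + 2f(x_3) + f(x_4)].
Sum ≈ 23.060.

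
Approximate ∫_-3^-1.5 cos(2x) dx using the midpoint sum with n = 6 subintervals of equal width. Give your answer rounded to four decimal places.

Δx = (-1.5 − (-3))/6 = 0.25.
Midpoints: -2.875, -2.625, -2.375, -2.125, -1.875, -1.625.
f(-2.875) ≈ 0.8612, f(-2.625) ≈ 0.5121, f(-2.375) ≈ 0.0376, f(-2.125) ≈ -0.4461, f(-1.875) ≈ -0.8206, f(-1.625) ≈ -0.9941.
Sum = Δx · [f(-2.875) + f(-2.625) + f(-2.375) + ...].
Sum ≈ -0.2125.

-0.2125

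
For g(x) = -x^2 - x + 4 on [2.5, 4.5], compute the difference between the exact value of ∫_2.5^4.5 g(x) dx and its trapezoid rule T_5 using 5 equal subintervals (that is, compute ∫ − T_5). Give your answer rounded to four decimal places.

Exact integral: ∫_2.5^4.5 g(x) dx ≈ -24.166667.
T_5 = -24.22.
Error ≈ -24.166667 − (-24.22) ≈ 0.0533.

0.0533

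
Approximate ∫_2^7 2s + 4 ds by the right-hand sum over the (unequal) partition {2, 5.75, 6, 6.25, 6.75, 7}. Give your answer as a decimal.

Subinterval widths: 3.75, 0.25, 0.25, 0.5, 0.25.
Right endpoints: 5.75, 6, 6.25, 6.75, 7.
f(5.75) = 15.5, f(6) = 16, f(6.25) = 16.5, f(6.75) = 17.5, f(7) = 18.
Sum = Σ Δs_i · f(s_i).
Sum = 79.5.

79.5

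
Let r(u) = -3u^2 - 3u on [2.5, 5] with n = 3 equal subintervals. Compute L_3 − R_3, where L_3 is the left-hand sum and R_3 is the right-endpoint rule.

L_3 ≈ -111.80555556.
R_3 ≈ -164.93055556.
L_3 − R_3 = 53.125.

53.125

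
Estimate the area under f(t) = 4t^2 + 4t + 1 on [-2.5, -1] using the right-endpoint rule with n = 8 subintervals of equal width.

Δt = (-1 − (-2.5))/8 = 0.1875.
Right endpoints: -2.3125, -2.125, -1.9375, -1.75, -1.5625, -1.375, -1.1875, -1.
f(-2.3125) = 13.140625, f(-2.125) = 10.5625, f(-1.9375) = 8.265625, f(-1.75) = 6.25, f(-1.5625) = 4.515625, f(-1.375) = 3.0625, f(-1.1875) = 1.890625, f(-1) = 1.
Sum = Δt · [f(-2.3125) + f(-2.125) + f(-1.9375) + ...].
Sum = 9.12890625.

9.12890625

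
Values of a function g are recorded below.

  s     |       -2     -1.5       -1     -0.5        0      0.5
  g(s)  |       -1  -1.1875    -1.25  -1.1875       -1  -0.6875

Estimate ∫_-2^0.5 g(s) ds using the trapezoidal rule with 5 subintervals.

-2.734375

Δs = 0.5.
T_5 = (0.5/2)·[(-1) + 2·(-1.1875) + 2·(-1.25) + 2·(-1.1875) + 2·(-1) + (-0.6875)] = -2.734375.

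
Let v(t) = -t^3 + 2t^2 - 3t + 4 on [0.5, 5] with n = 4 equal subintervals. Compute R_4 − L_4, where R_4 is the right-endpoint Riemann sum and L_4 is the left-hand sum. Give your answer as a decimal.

R_4 ≈ -148.034180.
L_4 ≈ -48.049805.
R_4 − L_4 = -99.984375.

-99.984375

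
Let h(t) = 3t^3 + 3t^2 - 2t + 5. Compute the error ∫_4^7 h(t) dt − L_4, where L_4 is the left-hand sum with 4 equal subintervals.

333.984375

Exact integral: ∫_4^7 h(t) dt = 1869.75.
L_4 = 1535.765625.
Error = 1869.75 − 1535.765625 = 333.984375.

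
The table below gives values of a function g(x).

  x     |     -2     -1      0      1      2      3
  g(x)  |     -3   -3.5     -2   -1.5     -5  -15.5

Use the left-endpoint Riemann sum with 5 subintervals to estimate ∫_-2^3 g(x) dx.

Δx = 1.
Sum = 1·[(-3) + (-3.5) + (-2) + (-1.5) + (-5)] = -15.

-15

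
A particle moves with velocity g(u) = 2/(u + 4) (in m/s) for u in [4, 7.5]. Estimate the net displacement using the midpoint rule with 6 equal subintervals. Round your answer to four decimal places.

Δu = (7.5 − 4)/6 = 7/12.
Midpoints: 103/24, 4.875, 131/24, 145/24, 6.625, 173/24.
g(103/24) = 48/199, g(4.875) = 16/71, g(131/24) = 48/227, g(145/24) = 48/241, g(6.625) = 16/85, g(173/24) = 48/269.
Sum = Δu · [g(103/24) + g(4.875) + g(131/24) + ...].
Sum ≈ 0.7256.

0.7256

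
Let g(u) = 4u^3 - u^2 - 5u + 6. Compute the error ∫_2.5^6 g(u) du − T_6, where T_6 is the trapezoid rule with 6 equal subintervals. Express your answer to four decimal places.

-9.9248

Exact integral: ∫_2.5^6 g(u) du ≈ 1136.770833.
T_6 ≈ 1146.695602.
Error ≈ 1136.770833 − 1146.695602 ≈ -9.9248.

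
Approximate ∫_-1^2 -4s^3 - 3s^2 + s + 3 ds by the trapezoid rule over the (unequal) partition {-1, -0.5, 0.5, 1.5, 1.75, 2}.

Subinterval widths: 0.5, 1, 1, 0.25, 0.25.
f(-1) = 3, f(-0.5) = 2.25, f(0.5) = 2.25, f(1.5) = -15.75, f(1.75) = -25.875, f(2) = -39.
On each subinterval the trapezoid contributes (Δs_i/2)·[f(s_{i-1}) + f(s_i)].
Sum = -16.5.

-16.5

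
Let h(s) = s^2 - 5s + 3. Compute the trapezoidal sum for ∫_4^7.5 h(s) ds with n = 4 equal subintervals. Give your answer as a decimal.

29.61328125

Δs = (7.5 − 4)/4 = 0.875.
h(4) = -1, h(4.875) = 2.390625, h(5.75) = 7.3125, h(6.625) = 13.765625, h(7.5) = 21.75.
T_4 = (Δs/2)·[h(s_0) + 2h(s_1) + 2h(s_2) + 2h(s_3) + h(s_4)].
Sum = 29.61328125.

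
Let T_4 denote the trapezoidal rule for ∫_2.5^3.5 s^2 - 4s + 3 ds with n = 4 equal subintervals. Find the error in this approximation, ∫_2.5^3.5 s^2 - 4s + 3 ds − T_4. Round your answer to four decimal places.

-0.0104

Exact integral: ∫_2.5^3.5 f(s) ds ≈ 0.083333.
T_4 = 0.09375.
Error ≈ 0.083333 − 0.09375 ≈ -0.0104.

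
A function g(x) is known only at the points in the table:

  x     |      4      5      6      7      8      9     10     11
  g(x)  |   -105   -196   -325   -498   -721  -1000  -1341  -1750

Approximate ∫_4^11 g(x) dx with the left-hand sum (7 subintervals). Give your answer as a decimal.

-4186

Δx = 1.
Sum = 1·[(-105) + (-196) + (-325) + (-498) + (-721) + (-1000) + (-1341)] = -4186.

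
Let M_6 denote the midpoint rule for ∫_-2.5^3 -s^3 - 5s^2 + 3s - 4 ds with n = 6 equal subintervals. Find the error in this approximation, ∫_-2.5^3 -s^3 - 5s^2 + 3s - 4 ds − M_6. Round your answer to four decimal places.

-2.2145

Exact integral: ∫_-2.5^3 f(s) ds ≈ -99.401042.
M_6 ≈ -97.186560.
Error ≈ -99.401042 − (-97.186560) ≈ -2.2145.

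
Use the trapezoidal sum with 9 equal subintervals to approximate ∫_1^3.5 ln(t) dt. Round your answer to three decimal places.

1.880

Δt = (3.5 − 1)/9 = 5/18.
f(1) ≈ 0.000, f(23/18) ≈ 0.245, f(14/9) ≈ 0.442, f(11/6) ≈ 0.606, f(19/9) ≈ 0.747, f(43/18) ≈ 0.871, f(8/3) ≈ 0.981, f(53/18) ≈ 1.080, f(29/9) ≈ 1.170, f(3.5) ≈ 1.253.
T_9 = (Δt/2)·[f(t_0) + 2f(t_1) + ... + 2f(t_{8}) + f(t_9)].
Sum ≈ 1.880.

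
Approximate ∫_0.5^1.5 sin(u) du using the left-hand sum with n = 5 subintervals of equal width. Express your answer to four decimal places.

0.7523

Δu = (1.5 − 0.5)/5 = 0.2.
Left endpoints: 0.5, 0.7, 0.9, 1.1, 1.3.
f(0.5) ≈ 0.4794, f(0.7) ≈ 0.6442, f(0.9) ≈ 0.7833, f(1.1) ≈ 0.8912, f(1.3) ≈ 0.9636.
Sum = Δu · [f(0.5) + f(0.7) + f(0.9) + f(1.1) + f(1.3)].
Sum ≈ 0.7523.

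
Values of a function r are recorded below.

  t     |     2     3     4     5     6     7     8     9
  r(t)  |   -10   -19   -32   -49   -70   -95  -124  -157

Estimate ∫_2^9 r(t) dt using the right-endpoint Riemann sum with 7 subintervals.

-546

Δt = 1.
Sum = 1·[(-19) + (-32) + (-49) + (-70) + (-95) + (-124) + (-157)] = -546.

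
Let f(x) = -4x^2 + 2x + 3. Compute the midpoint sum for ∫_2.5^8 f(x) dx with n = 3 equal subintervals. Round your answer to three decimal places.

-581.421

Δx = (8 − 2.5)/3 = 11/6.
Midpoints: 41/12, 5.25, 85/12.
f(41/12) = -1327/36, f(5.25) = -96.75, f(85/12) = -6607/36.
Sum = Δx · [f(41/12) + f(5.25) + f(85/12)].
Sum ≈ -581.421.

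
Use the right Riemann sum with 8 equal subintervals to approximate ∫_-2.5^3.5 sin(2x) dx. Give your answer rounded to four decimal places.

Δx = (3.5 − (-2.5))/8 = 0.75.
Right endpoints: -1.75, -1, -0.25, 0.5, 1.25, 2, 2.75, 3.5.
f(-1.75) ≈ 0.3508, f(-1) ≈ -0.9093, f(-0.25) ≈ -0.4794, f(0.5) ≈ 0.8415, f(1.25) ≈ 0.5985, f(2) ≈ -0.7568, f(2.75) ≈ -0.7055, f(3.5) ≈ 0.6570.
Sum = Δx · [f(-1.75) + f(-1) + f(-0.25) + ...].
Sum ≈ -0.3025.

-0.3025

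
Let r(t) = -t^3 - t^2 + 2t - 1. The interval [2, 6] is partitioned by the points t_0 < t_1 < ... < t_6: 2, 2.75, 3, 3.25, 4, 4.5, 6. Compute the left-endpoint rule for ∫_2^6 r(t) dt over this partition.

-241.5703125

Subinterval widths: 0.75, 0.25, 0.25, 0.75, 0.5, 1.5.
Left endpoints: 2, 2.75, 3, 3.25, 4, 4.5.
r(2) = -9, r(2.75) = -23.859375, r(3) = -31, r(3.25) = -39.390625, r(4) = -73, r(4.5) = -103.375.
Sum = Σ Δt_i · r(t_i).
Sum = -241.5703125.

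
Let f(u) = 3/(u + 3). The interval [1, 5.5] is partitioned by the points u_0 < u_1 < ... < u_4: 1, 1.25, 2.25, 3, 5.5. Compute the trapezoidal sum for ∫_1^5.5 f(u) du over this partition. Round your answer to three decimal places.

2.289

Subinterval widths: 0.25, 1, 0.75, 2.5.
f(1) = 0.75, f(1.25) = 12/17, f(2.25) = 4/7, f(3) = 0.5, f(5.5) = 6/17.
On each subinterval the trapezoid contributes (Δu_i/2)·[f(u_{i-1}) + f(u_i)].
Sum ≈ 2.289.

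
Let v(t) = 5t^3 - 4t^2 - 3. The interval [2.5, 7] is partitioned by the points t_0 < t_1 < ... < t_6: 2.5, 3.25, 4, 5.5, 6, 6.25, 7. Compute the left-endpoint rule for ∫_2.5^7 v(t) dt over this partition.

Subinterval widths: 0.75, 0.75, 1.5, 0.5, 0.25, 0.75.
Left endpoints: 2.5, 3.25, 4, 5.5, 6, 6.25.
v(2.5) = 50.125, v(3.25) = 126.390625, v(4) = 253, v(5.5) = 707.875, v(6) = 933, v(6.25) = 1061.453125.
Sum = Σ Δt_i · v(t_i).
Sum = 1895.1640625.

1895.1640625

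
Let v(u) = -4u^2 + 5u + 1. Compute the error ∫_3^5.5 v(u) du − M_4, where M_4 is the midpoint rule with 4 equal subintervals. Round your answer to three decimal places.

Exact integral: ∫_3^5.5 v(u) du ≈ -130.20833.
M_4 = -129.8828125.
Error ≈ -130.20833 − (-129.8828125) ≈ -0.326.

-0.326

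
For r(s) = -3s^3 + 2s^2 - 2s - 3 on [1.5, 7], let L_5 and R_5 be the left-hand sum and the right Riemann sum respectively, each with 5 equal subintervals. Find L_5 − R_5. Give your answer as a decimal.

L_5 = -1158.9875.
R_5 = -2189.
L_5 − R_5 = 1030.0125.

1030.0125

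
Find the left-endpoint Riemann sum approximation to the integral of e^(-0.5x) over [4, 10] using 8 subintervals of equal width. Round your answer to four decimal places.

0.3084

Δx = (10 − 4)/8 = 0.75.
Left endpoints: 4, 4.75, 5.5, 6.25, 7, 7.75, 8.5, 9.25.
f(4) ≈ 0.1353, f(4.75) ≈ 0.0930, f(5.5) ≈ 0.0639, f(6.25) ≈ 0.0439, f(7) ≈ 0.0302, f(7.75) ≈ 0.0208, f(8.5) ≈ 0.0143, f(9.25) ≈ 0.0098.
Sum = Δx · [f(4) + f(4.75) + f(5.5) + ...].
Sum ≈ 0.3084.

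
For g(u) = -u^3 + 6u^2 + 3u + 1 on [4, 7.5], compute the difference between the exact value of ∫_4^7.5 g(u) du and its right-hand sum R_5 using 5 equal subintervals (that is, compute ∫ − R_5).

Exact integral: ∫_4^7.5 g(u) du = 52.609375.
R_5 = 12.3375.
Error = 52.609375 − 12.3375 = 40.271875.

40.271875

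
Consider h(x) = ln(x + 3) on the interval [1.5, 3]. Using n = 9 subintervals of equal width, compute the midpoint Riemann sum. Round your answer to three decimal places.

2.482

Δx = (3 − 1.5)/9 = 1/6.
Midpoints: 19/12, 1.75, 23/12, 25/12, 2.25, 29/12, 31/12, 2.75, 35/12.
h(19/12) ≈ 1.522, h(1.75) ≈ 1.558, h(23/12) ≈ 1.593, h(25/12) ≈ 1.626, h(2.25) ≈ 1.658, h(29/12) ≈ 1.689, h(31/12) ≈ 1.720, h(2.75) ≈ 1.749, h(35/12) ≈ 1.778.
Sum = Δx · [h(19/12) + h(1.75) + h(23/12) + ...].
Sum ≈ 2.482.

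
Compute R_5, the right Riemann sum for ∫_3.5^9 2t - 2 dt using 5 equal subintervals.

63.8

Δt = (9 − 3.5)/5 = 1.1.
Right endpoints: 4.6, 5.7, 6.8, 7.9, 9.
f(4.6) = 7.2, f(5.7) = 9.4, f(6.8) = 11.6, f(7.9) = 13.8, f(9) = 16.
Sum = Δt · [f(4.6) + f(5.7) + f(6.8) + f(7.9) + f(9)].
Sum = 63.8.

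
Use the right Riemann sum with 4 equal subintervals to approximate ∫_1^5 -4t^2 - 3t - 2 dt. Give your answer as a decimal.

-266

Δt = (5 − 1)/4 = 1.
Right endpoints: 2, 3, 4, 5.
f(2) = -24, f(3) = -47, f(4) = -78, f(5) = -117.
Sum = Δt · [f(2) + f(3) + f(4) + f(5)].
Sum = -266.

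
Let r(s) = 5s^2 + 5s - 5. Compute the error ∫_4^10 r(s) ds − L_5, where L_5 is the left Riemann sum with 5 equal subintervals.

262.8

Exact integral: ∫_4^10 r(s) ds = 1740.
L_5 = 1477.2.
Error = 1740 − 1477.2 = 262.8.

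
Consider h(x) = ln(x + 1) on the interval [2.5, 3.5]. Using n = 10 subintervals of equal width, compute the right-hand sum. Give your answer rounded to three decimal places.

Δx = (3.5 − 2.5)/10 = 0.1.
Right endpoints: 2.6, 2.7, 2.8, 2.9, 3, 3.1, 3.2, 3.3, 3.4, 3.5.
h(2.6) ≈ 1.281, h(2.7) ≈ 1.308, h(2.8) ≈ 1.335, h(2.9) ≈ 1.361, h(3) ≈ 1.386, h(3.1) ≈ 1.411, h(3.2) ≈ 1.435, h(3.3) ≈ 1.459, h(3.4) ≈ 1.482, h(3.5) ≈ 1.504.
Sum = Δx · [h(2.6) + h(2.7) + h(2.8) + ...].
Sum ≈ 1.396.

1.396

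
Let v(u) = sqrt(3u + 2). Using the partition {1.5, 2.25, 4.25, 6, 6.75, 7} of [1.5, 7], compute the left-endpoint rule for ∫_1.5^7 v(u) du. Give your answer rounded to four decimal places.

19.0826

Subinterval widths: 0.75, 2, 1.75, 0.75, 0.25.
Left endpoints: 1.5, 2.25, 4.25, 6, 6.75.
v(1.5) ≈ 2.5495, v(2.25) ≈ 2.9580, v(4.25) ≈ 3.8406, v(6) ≈ 4.4721, v(6.75) ≈ 4.7170.
Sum = Σ Δu_i · v(u_i).
Sum ≈ 19.0826.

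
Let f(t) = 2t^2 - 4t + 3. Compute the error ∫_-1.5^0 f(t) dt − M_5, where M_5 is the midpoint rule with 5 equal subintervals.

Exact integral: ∫_-1.5^0 f(t) dt = 11.25.
M_5 = 11.2275.
Error = 11.25 − 11.2275 = 0.0225.

0.0225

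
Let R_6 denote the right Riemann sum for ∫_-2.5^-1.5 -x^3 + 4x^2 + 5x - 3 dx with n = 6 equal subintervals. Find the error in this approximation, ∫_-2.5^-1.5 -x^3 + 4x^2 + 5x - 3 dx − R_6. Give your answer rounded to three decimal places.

1.891

Exact integral: ∫_-2.5^-1.5 f(x) dx ≈ 11.83333.
R_6 ≈ 9.94213.
Error ≈ 11.83333 − 9.94213 ≈ 1.891.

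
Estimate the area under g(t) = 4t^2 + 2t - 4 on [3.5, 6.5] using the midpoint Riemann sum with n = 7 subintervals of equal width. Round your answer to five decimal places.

326.81633

Δt = (6.5 − 3.5)/7 = 3/7.
Midpoints: 26/7, 29/7, 32/7, 5, 38/7, 41/7, 44/7.
g(26/7) = 2872/49, g(29/7) = 3574/49, g(32/7) = 4348/49, g(5) = 106, g(38/7) = 6112/49, g(41/7) = 7102/49, g(44/7) = 8164/49.
Sum = Δt · [g(26/7) + g(29/7) + g(32/7) + ...].
Sum ≈ 326.81633.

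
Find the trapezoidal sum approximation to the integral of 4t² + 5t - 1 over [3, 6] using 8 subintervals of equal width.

Δt = (6 − 3)/8 = 0.375.
f(3) = 50, f(3.375) = 61.4375, f(3.75) = 74, f(4.125) = 87.6875, f(4.5) = 102.5, f(4.875) = 118.4375, f(5.25) = 135.5, f(5.625) = 153.6875, f(6) = 173.
T_8 = (Δt/2)·[f(t_0) + 2f(t_1) + ... + 2f(t_{7}) + f(t_8)].
Sum = 316.78125.

316.78125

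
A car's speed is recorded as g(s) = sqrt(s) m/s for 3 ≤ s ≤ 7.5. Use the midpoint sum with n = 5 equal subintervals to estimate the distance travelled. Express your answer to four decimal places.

Δs = (7.5 − 3)/5 = 0.9.
Midpoints: 3.45, 4.35, 5.25, 6.15, 7.05.
g(3.45) ≈ 1.8574, g(4.35) ≈ 2.0857, g(5.25) ≈ 2.2913, g(6.15) ≈ 2.4799, g(7.05) ≈ 2.6552.
Sum = Δs · [g(3.45) + g(4.35) + g(5.25) + g(6.15) + g(7.05)].
Sum ≈ 10.2325.

10.2325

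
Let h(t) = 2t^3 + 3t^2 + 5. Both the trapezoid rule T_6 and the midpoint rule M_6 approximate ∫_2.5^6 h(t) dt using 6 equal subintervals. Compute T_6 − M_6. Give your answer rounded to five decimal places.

8.48568

T_6 ≈ 852.0008681.
M_6 ≈ 843.5151910.
T_6 − M_6 ≈ 8.48568.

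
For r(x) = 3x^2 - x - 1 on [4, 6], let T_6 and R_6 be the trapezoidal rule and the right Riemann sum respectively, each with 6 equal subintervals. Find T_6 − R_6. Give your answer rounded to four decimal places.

T_6 ≈ 140.111111.
R_6 ≈ 149.777778.
T_6 − R_6 ≈ -9.6667.

-9.6667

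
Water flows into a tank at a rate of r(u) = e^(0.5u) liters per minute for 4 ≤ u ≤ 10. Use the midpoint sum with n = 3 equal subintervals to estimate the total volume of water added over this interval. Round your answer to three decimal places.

Δu = (10 − 4)/3 = 2.
Midpoints: 5, 7, 9.
r(5) ≈ 12.182, r(7) ≈ 33.115, r(9) ≈ 90.017.
Sum = Δu · [r(5) + r(7) + r(9)].
Sum ≈ 270.630.

270.630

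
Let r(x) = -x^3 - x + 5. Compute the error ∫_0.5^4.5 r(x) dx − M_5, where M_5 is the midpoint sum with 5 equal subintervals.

Exact integral: ∫_0.5^4.5 r(x) dx = -92.5.
M_5 = -90.9.
Error = -92.5 − (-90.9) = -1.6.

-1.6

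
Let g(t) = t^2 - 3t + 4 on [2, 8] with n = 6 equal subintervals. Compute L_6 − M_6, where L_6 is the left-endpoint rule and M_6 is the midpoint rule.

-19.5

L_6 = 82.
M_6 = 101.5.
L_6 − M_6 = -19.5.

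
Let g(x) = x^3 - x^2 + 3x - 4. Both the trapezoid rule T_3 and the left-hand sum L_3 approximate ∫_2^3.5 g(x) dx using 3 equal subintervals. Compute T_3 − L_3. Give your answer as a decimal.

7.78125

T_3 = 28.71875.
L_3 = 20.9375.
T_3 − L_3 = 7.78125.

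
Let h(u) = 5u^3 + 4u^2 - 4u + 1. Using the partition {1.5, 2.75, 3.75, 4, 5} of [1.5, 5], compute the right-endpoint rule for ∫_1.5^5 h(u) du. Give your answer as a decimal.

1259.46484375

Subinterval widths: 1.25, 1, 0.25, 1.
Right endpoints: 2.75, 3.75, 4, 5.
h(2.75) = 124.234375, h(3.75) = 305.921875, h(4) = 369, h(5) = 706.
Sum = Σ Δu_i · h(u_i).
Sum = 1259.46484375.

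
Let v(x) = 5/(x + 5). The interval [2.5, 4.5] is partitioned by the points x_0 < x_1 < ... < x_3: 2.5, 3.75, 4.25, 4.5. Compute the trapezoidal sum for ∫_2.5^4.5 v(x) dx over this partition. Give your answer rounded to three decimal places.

Subinterval widths: 1.25, 0.5, 0.25.
v(2.5) = 2/3, v(3.75) = 4/7, v(4.25) = 20/37, v(4.5) = 10/19.
On each subinterval the trapezoid contributes (Δx_i/2)·[v(x_{i-1}) + v(x_i)].
Sum ≈ 1.185.

1.185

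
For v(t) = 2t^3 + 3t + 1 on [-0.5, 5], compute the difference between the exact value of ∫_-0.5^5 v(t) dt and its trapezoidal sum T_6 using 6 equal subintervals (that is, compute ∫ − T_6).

Exact integral: ∫_-0.5^5 v(t) dt = 355.09375.
T_6 = 365.4921875.
Error = 355.09375 − 365.4921875 = -10.3984375.

-10.3984375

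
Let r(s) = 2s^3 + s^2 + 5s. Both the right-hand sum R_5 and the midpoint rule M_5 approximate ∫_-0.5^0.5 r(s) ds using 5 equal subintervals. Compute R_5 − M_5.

0.56

R_5 = 0.64.
M_5 = 0.08.
R_5 − M_5 = 0.56.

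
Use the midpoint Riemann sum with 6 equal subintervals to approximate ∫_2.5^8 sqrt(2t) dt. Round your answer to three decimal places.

17.613

Δt = (8 − 2.5)/6 = 11/12.
Midpoints: 71/24, 3.875, 115/24, 137/24, 6.625, 181/24.
f(71/24) ≈ 2.432, f(3.875) ≈ 2.784, f(115/24) ≈ 3.096, f(137/24) ≈ 3.379, f(6.625) ≈ 3.640, f(181/24) ≈ 3.884.
Sum = Δt · [f(71/24) + f(3.875) + f(115/24) + ...].
Sum ≈ 17.613.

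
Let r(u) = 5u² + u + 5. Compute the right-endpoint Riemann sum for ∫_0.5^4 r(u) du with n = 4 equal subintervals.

Δu = (4 − 0.5)/4 = 0.875.
Right endpoints: 1.375, 2.25, 3.125, 4.
r(1.375) = 15.828125, r(2.25) = 32.5625, r(3.125) = 56.953125, r(4) = 89.
Sum = Δu · [r(1.375) + r(2.25) + r(3.125) + r(4)].
Sum = 170.05078125.

170.05078125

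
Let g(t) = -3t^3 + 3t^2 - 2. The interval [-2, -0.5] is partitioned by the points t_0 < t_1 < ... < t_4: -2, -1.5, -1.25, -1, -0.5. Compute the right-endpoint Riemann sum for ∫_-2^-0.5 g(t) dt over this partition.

Subinterval widths: 0.5, 0.25, 0.25, 0.5.
Right endpoints: -1.5, -1.25, -1, -0.5.
g(-1.5) = 14.875, g(-1.25) = 8.546875, g(-1) = 4, g(-0.5) = -0.875.
Sum = Σ Δt_i · g(t_i).
Sum = 10.13671875.

10.13671875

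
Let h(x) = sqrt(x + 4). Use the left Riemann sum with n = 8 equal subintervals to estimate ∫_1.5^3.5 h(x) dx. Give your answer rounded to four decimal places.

5.0446

Δx = (3.5 − 1.5)/8 = 0.25.
Left endpoints: 1.5, 1.75, 2, 2.25, 2.5, 2.75, 3, 3.25.
h(1.5) ≈ 2.3452, h(1.75) ≈ 2.3979, h(2) ≈ 2.4495, h(2.25) ≈ 2.5000, h(2.5) ≈ 2.5495, h(2.75) ≈ 2.5981, h(3) ≈ 2.6458, h(3.25) ≈ 2.6926.
Sum = Δx · [h(1.5) + h(1.75) + h(2) + ...].
Sum ≈ 5.0446.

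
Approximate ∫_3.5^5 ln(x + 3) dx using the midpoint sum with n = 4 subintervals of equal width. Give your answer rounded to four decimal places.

2.9690

Δx = (5 − 3.5)/4 = 0.375.
Midpoints: 3.6875, 4.0625, 4.4375, 4.8125.
f(3.6875) ≈ 1.9002, f(4.0625) ≈ 1.9548, f(4.4375) ≈ 2.0065, f(4.8125) ≈ 2.0557.
Sum = Δx · [f(3.6875) + f(4.0625) + f(4.4375) + f(4.8125)].
Sum ≈ 2.9690.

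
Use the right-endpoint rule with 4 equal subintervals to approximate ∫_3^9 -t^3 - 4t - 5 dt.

-2379

Δt = (9 − 3)/4 = 1.5.
Right endpoints: 4.5, 6, 7.5, 9.
f(4.5) = -114.125, f(6) = -245, f(7.5) = -456.875, f(9) = -770.
Sum = Δt · [f(4.5) + f(6) + f(7.5) + f(9)].
Sum = -2379.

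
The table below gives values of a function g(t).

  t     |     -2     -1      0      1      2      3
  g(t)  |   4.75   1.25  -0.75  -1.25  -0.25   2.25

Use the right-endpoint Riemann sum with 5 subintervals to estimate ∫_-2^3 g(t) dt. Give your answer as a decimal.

Δt = 1.
Sum = 1·[1.25 + (-0.75) + (-1.25) + (-0.25) + 2.25] = 1.25.

1.25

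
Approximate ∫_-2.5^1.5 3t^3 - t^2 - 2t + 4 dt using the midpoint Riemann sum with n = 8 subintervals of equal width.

Δt = (1.5 − (-2.5))/8 = 0.5.
Midpoints: -2.25, -1.75, -1.25, -0.75, -0.25, 0.25, 0.75, 1.25.
f(-2.25) = -30.734375, f(-1.75) = -11.640625, f(-1.25) = -0.921875, f(-0.75) = 3.671875, f(-0.25) = 4.390625, f(0.25) = 3.484375, f(0.75) = 3.203125, f(1.25) = 5.796875.
Sum = Δt · [f(-2.25) + f(-1.75) + f(-1.25) + ...].
Sum = -11.375.

-11.375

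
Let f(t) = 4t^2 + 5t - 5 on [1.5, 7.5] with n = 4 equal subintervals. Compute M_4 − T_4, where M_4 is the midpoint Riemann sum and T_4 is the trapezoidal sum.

-13.5

M_4 = 658.5.
T_4 = 672.
M_4 − T_4 = -13.5.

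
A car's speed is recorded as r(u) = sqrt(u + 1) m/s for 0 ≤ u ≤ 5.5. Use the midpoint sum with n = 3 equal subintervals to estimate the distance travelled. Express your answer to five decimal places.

Δu = (5.5 − 0)/3 = 11/6.
Midpoints: 11/12, 2.75, 55/12.
r(11/12) ≈ 1.38444, r(2.75) ≈ 1.93649, r(55/12) ≈ 2.36291.
Sum = Δu · [r(11/12) + r(2.75) + r(55/12)].
Sum ≈ 10.42037.

10.42037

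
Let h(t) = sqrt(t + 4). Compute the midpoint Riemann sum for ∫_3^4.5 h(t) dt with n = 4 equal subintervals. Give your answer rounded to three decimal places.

4.174

Δt = (4.5 − 3)/4 = 0.375.
Midpoints: 3.1875, 3.5625, 3.9375, 4.3125.
h(3.1875) ≈ 2.681, h(3.5625) ≈ 2.750, h(3.9375) ≈ 2.817, h(4.3125) ≈ 2.883.
Sum = Δt · [h(3.1875) + h(3.5625) + h(3.9375) + h(4.3125)].
Sum ≈ 4.174.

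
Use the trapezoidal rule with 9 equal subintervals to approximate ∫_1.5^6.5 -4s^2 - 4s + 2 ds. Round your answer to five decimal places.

-432.69547

Δs = (6.5 − 1.5)/9 = 5/9.
f(1.5) = -13, f(37/18) = -1873/81, f(47/18) = -2893/81, f(19/6) = -457/9, f(67/18) = -5533/81, f(77/18) = -7153/81, f(29/6) = -997/9, f(97/18) = -10993/81, f(107/18) = -13213/81, f(6.5) = -193.
T_9 = (Δs/2)·[f(s_0) + 2f(s_1) + ... + 2f(s_{8}) + f(s_9)].
Sum ≈ -432.69547.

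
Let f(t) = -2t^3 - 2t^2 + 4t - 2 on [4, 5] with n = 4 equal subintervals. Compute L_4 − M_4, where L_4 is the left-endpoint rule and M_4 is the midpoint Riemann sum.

L_4 = -192.46875.
M_4 = -209.015625.
L_4 − M_4 = 16.546875.

16.546875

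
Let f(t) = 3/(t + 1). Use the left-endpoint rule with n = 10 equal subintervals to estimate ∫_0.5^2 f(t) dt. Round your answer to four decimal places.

2.1563

Δt = (2 − 0.5)/10 = 0.15.
Left endpoints: 0.5, 0.65, 0.8, 0.95, 1.1, 1.25, 1.4, 1.55, 1.7, 1.85.
f(0.5) = 2, f(0.65) = 20/11, f(0.8) = 5/3, f(0.95) = 20/13, f(1.1) = 10/7, f(1.25) = 4/3, f(1.4) = 1.25, f(1.55) = 20/17, f(1.7) = 10/9, f(1.85) = 20/19.
Sum = Δt · [f(0.5) + f(0.65) + f(0.8) + ...].
Sum ≈ 2.1563.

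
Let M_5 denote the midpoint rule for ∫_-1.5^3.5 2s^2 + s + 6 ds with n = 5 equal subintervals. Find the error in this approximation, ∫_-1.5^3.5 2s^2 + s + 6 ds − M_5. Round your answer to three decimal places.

0.833

Exact integral: ∫_-1.5^3.5 f(s) ds ≈ 65.83333.
M_5 = 65.
Error ≈ 65.83333 − 65 ≈ 0.833.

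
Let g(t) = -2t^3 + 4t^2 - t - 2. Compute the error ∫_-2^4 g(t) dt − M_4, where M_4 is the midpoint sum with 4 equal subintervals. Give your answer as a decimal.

-2.25

Exact integral: ∫_-2^4 g(t) dt = -42.
M_4 = -39.75.
Error = -42 − (-39.75) = -2.25.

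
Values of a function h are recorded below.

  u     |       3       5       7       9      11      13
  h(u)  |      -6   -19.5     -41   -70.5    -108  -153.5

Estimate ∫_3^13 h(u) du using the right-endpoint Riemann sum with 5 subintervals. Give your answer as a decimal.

Δu = 2.
Sum = 2·[(-19.5) + (-41) + (-70.5) + (-108) + (-153.5)] = -785.

-785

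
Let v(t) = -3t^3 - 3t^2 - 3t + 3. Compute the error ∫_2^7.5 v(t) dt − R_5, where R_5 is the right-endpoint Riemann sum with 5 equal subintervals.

828.925625

Exact integral: ∫_2^7.5 v(t) dt = -2836.796875.
R_5 = -3665.7225.
Error = -2836.796875 − (-3665.7225) = 828.925625.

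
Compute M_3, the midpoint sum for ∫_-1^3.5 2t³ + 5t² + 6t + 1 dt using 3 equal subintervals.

Δt = (3.5 − (-1))/3 = 1.5.
Midpoints: -0.25, 1.25, 2.75.
f(-0.25) = -0.21875, f(1.25) = 20.21875, f(2.75) = 96.90625.
Sum = Δt · [f(-0.25) + f(1.25) + f(2.75)].
Sum = 175.359375.

175.359375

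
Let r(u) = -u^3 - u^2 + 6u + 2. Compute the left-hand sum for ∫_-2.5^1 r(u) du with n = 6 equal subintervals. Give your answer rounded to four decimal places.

Δu = (1 − (-2.5))/6 = 7/12.
Left endpoints: -2.5, -23/12, -4/3, -0.75, -1/6, 5/12.
r(-2.5) = -3.625, r(-23/12) = -10597/1728, r(-4/3) = -146/27, r(-0.75) = -2.640625, r(-1/6) = 211/216, r(5/12) = 7351/1728.
Sum = Δu · [r(-2.5) + r(-23/12) + r(-4/3) + ...].
Sum ≈ -7.3352.

-7.3352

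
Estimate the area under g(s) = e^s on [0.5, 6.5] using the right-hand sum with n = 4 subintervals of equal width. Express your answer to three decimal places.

Δs = (6.5 − 0.5)/4 = 1.5.
Right endpoints: 2, 3.5, 5, 6.5.
g(2) ≈ 7.389, g(3.5) ≈ 33.115, g(5) ≈ 148.413, g(6.5) ≈ 665.142.
Sum = Δs · [g(2) + g(3.5) + g(5) + g(6.5)].
Sum ≈ 1281.089.

1281.089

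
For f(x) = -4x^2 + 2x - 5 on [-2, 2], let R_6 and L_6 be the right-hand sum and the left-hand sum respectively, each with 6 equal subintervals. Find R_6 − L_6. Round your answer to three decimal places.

5.333

R_6 ≈ -39.85185.
L_6 ≈ -45.18519.
R_6 − L_6 ≈ 5.333.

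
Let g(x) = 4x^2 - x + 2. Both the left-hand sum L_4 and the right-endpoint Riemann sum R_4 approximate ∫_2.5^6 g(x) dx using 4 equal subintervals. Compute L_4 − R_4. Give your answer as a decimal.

-101.0625

L_4 = 210.546875.
R_4 = 311.609375.
L_4 − R_4 = -101.0625.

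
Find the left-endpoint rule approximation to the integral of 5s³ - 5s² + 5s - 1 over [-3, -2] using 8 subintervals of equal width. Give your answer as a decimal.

Δs = (-2 − (-3))/8 = 0.125.
Left endpoints: -3, -2.875, -2.75, -2.625, -2.5, -2.375, -2.25, -2.125.
f(-3) = -196, f(-2.875) = -89867/512, f(-2.75) = -156.546875, f(-2.625) = -71177/512, f(-2.5) = -122.875, f(-2.375) = -55327/512, f(-2.25) = -94.515625, f(-2.125) = -42077/512.
Sum = Δs · [f(-3) + f(-2.875) + f(-2.75) + ...].
Sum = -134.33984375.

-134.33984375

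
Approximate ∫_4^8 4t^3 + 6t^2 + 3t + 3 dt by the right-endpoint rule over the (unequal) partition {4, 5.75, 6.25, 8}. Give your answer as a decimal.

6632.953125

Subinterval widths: 1.75, 0.5, 1.75.
Right endpoints: 5.75, 6.25, 8.
f(5.75) = 979.0625, f(6.25) = 1232.6875, f(8) = 2459.
Sum = Σ Δt_i · f(t_i).
Sum = 6632.953125.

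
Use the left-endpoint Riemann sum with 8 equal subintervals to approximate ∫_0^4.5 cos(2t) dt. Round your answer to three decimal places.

Δt = (4.5 − 0)/8 = 0.5625.
Left endpoints: 0, 0.5625, 1.125, 1.6875, 2.25, 2.8125, 3.375, 3.9375.
f(0) ≈ 1.000, f(0.5625) ≈ 0.431, f(1.125) ≈ -0.628, f(1.6875) ≈ -0.973, f(2.25) ≈ -0.211, f(2.8125) ≈ 0.791, f(3.375) ≈ 0.893, f(3.9375) ≈ -0.021.
Sum = Δt · [f(0) + f(0.5625) + f(1.125) + ...].
Sum ≈ 0.721.

0.721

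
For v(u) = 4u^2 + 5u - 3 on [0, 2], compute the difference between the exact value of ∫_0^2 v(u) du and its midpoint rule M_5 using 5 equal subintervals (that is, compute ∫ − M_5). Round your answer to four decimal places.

Exact integral: ∫_0^2 v(u) du ≈ 14.666667.
M_5 = 14.56.
Error ≈ 14.666667 − 14.56 ≈ 0.1067.

0.1067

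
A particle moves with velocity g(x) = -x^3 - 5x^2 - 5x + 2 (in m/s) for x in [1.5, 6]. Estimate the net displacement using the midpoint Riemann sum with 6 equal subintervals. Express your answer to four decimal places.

Δx = (6 − 1.5)/6 = 0.75.
Midpoints: 1.875, 2.625, 3.375, 4.125, 4.875, 5.625.
g(1.875) = -16151/512, g(2.625) = -32597/512, g(3.375) = -56459/512, g(4.125) = -89033/512, g(4.875) = -131615/512, g(5.625) = -185501/512.
Sum = Δx · [g(1.875) + g(2.625) + g(3.375) + ...].
Sum ≈ -749.0566.

-749.0566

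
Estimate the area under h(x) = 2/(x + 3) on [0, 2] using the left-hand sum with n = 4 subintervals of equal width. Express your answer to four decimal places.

1.0913

Δx = (2 − 0)/4 = 0.5.
Left endpoints: 0, 0.5, 1, 1.5.
h(0) = 2/3, h(0.5) = 4/7, h(1) = 0.5, h(1.5) = 4/9.
Sum = Δx · [h(0) + h(0.5) + h(1) + h(1.5)].
Sum ≈ 1.0913.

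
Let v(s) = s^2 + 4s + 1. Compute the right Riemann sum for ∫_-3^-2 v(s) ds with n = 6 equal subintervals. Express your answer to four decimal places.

Δs = (-2 − (-3))/6 = 1/6.
Right endpoints: -17/6, -8/3, -2.5, -7/3, -13/6, -2.
v(-17/6) = -83/36, v(-8/3) = -23/9, v(-2.5) = -2.75, v(-7/3) = -26/9, v(-13/6) = -107/36, v(-2) = -3.
Sum = Δs · [v(-17/6) + v(-8/3) + v(-2.5) + ...].
Sum ≈ -2.7454.

-2.7454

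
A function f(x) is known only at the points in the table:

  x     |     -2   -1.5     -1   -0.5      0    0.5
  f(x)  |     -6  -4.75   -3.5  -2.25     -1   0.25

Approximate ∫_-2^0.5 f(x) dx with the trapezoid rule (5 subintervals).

Δx = 0.5.
T_5 = (0.5/2)·[(-6) + 2·(-4.75) + 2·(-3.5) + 2·(-2.25) + 2·(-1) + 0.25] = -7.1875.

-7.1875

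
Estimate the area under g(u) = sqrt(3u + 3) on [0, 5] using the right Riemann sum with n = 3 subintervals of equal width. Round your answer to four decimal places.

17.7944

Δu = (5 − 0)/3 = 5/3.
Right endpoints: 5/3, 10/3, 5.
g(5/3) ≈ 2.8284, g(10/3) ≈ 3.6056, g(5) ≈ 4.2426.
Sum = Δu · [g(5/3) + g(10/3) + g(5)].
Sum ≈ 17.7944.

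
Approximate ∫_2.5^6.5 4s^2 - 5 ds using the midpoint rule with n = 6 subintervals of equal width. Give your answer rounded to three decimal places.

324.741

Δs = (6.5 − 2.5)/6 = 2/3.
Midpoints: 17/6, 3.5, 25/6, 29/6, 5.5, 37/6.
f(17/6) = 244/9, f(3.5) = 44, f(25/6) = 580/9, f(29/6) = 796/9, f(5.5) = 116, f(37/6) = 1324/9.
Sum = Δs · [f(17/6) + f(3.5) + f(25/6) + ...].
Sum ≈ 324.741.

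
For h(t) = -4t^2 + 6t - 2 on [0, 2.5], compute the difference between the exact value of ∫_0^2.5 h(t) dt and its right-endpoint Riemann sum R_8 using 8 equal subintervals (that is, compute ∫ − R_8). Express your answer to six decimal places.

Exact integral: ∫_0^2.5 h(t) dt ≈ -7.08333333.
R_8 = -8.80859375.
Error ≈ -7.08333333 − (-8.80859375) ≈ 1.725260.

1.725260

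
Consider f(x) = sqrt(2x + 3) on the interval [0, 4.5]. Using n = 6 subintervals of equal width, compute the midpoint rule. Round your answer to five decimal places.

12.13105

Δx = (4.5 − 0)/6 = 0.75.
Midpoints: 0.375, 1.125, 1.875, 2.625, 3.375, 4.125.
f(0.375) ≈ 1.93649, f(1.125) ≈ 2.29129, f(1.875) ≈ 2.59808, f(2.625) ≈ 2.87228, f(3.375) ≈ 3.12250, f(4.125) ≈ 3.35410.
Sum = Δx · [f(0.375) + f(1.125) + f(1.875) + ...].
Sum ≈ 12.13105.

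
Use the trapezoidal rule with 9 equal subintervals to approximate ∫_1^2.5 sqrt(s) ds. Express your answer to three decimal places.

1.968

Δs = (2.5 − 1)/9 = 1/6.
f(1) ≈ 1.000, f(7/6) ≈ 1.080, f(4/3) ≈ 1.155, f(1.5) ≈ 1.225, f(5/3) ≈ 1.291, f(11/6) ≈ 1.354, f(2) ≈ 1.414, f(13/6) ≈ 1.472, f(7/3) ≈ 1.528, f(2.5) ≈ 1.581.
T_9 = (Δs/2)·[f(s_0) + 2f(s_1) + ... + 2f(s_{8}) + f(s_9)].
Sum ≈ 1.968.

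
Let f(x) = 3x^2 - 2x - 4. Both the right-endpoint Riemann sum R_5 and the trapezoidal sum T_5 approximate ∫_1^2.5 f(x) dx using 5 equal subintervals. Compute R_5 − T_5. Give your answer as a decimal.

R_5 = 5.355.
T_5 = 3.4425.
R_5 − T_5 = 1.9125.

1.9125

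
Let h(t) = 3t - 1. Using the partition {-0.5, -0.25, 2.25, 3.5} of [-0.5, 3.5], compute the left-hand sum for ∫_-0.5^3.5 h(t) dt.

2.1875

Subinterval widths: 0.25, 2.5, 1.25.
Left endpoints: -0.5, -0.25, 2.25.
h(-0.5) = -2.5, h(-0.25) = -1.75, h(2.25) = 5.75.
Sum = Σ Δt_i · h(t_i).
Sum = 2.1875.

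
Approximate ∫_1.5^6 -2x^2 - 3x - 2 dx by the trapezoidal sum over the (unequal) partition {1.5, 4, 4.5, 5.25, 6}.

-206.90625

Subinterval widths: 2.5, 0.5, 0.75, 0.75.
f(1.5) = -11, f(4) = -46, f(4.5) = -56, f(5.25) = -72.875, f(6) = -92.
On each subinterval the trapezoid contributes (Δx_i/2)·[f(x_{i-1}) + f(x_i)].
Sum = -206.90625.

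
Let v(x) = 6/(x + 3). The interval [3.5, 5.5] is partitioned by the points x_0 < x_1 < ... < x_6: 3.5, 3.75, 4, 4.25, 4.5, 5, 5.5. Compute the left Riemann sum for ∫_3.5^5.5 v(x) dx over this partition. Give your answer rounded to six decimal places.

Subinterval widths: 0.25, 0.25, 0.25, 0.25, 0.5, 0.5.
Left endpoints: 3.5, 3.75, 4, 4.25, 4.5, 5.
v(3.5) = 12/13, v(3.75) = 8/9, v(4) = 6/7, v(4.25) = 24/29, v(4.5) = 0.8, v(5) = 0.75.
Sum = Σ Δx_i · v(x_i).
Sum ≈ 1.649174.

1.649174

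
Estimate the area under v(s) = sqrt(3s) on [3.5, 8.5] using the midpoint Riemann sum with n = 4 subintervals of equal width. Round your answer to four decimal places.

21.0651

Δs = (8.5 − 3.5)/4 = 1.25.
Midpoints: 4.125, 5.375, 6.625, 7.875.
v(4.125) ≈ 3.5178, v(5.375) ≈ 4.0156, v(6.625) ≈ 4.4581, v(7.875) ≈ 4.8606.
Sum = Δs · [v(4.125) + v(5.375) + v(6.625) + v(7.875)].
Sum ≈ 21.0651.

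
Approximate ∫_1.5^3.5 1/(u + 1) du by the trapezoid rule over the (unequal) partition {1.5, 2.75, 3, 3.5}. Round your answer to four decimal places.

Subinterval widths: 1.25, 0.25, 0.5.
f(1.5) = 0.4, f(2.75) = 4/15, f(3) = 0.25, f(3.5) = 2/9.
On each subinterval the trapezoid contributes (Δu_i/2)·[f(u_{i-1}) + f(u_i)].
Sum ≈ 0.5993.

0.5993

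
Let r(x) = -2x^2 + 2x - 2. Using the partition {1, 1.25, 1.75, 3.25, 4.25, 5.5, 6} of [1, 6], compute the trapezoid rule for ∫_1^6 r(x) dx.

Subinterval widths: 0.25, 0.5, 1.5, 1, 1.25, 0.5.
r(1) = -2, r(1.25) = -2.625, r(1.75) = -4.625, r(3.25) = -16.625, r(4.25) = -29.625, r(5.5) = -51.5, r(6) = -62.
On each subinterval the trapezoid contributes (Δx_i/2)·[r(x_{i-1}) + r(x_i)].
Sum = -120.53125.

-120.53125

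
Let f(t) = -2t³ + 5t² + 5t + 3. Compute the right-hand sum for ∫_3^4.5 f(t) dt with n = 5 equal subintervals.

Δt = (4.5 − 3)/5 = 0.3.
Right endpoints: 3.3, 3.6, 3.9, 4.2, 4.5.
f(3.3) = 2.076, f(3.6) = -7.512, f(3.9) = -20.088, f(4.2) = -35.976, f(4.5) = -55.5.
Sum = Δt · [f(3.3) + f(3.6) + f(3.9) + f(4.2) + f(4.5)].
Sum = -35.1.

-35.1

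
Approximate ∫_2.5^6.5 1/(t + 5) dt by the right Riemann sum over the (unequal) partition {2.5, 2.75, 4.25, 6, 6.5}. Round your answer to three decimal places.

0.397

Subinterval widths: 0.25, 1.5, 1.75, 0.5.
Right endpoints: 2.75, 4.25, 6, 6.5.
f(2.75) = 4/31, f(4.25) = 4/37, f(6) = 1/11, f(6.5) = 2/23.
Sum = Σ Δt_i · f(t_i).
Sum ≈ 0.397.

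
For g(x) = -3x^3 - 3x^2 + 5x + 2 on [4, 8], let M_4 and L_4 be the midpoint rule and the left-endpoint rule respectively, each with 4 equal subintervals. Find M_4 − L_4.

-677

M_4 = -3181.
L_4 = -2504.
M_4 − L_4 = -677.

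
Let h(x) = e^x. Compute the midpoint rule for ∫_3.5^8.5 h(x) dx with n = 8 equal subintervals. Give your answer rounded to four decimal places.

4803.0954

Δx = (8.5 − 3.5)/8 = 0.625.
Midpoints: 3.8125, 4.4375, 5.0625, 5.6875, 6.3125, 6.9375, 7.5625, 8.1875.
h(3.8125) ≈ 45.2635, h(4.4375) ≈ 84.5633, h(5.0625) ≈ 157.9850, h(5.6875) ≈ 295.1548, h(6.3125) ≈ 551.4218, h(6.9375) ≈ 1030.1915, h(7.5625) ≈ 1924.6511, h(8.1875) ≈ 3595.7217.
Sum = Δx · [h(3.8125) + h(4.4375) + h(5.0625) + ...].
Sum ≈ 4803.0954.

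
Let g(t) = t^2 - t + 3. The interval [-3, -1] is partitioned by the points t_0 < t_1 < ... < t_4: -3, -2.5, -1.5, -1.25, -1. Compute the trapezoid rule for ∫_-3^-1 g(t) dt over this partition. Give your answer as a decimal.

18.859375

Subinterval widths: 0.5, 1, 0.25, 0.25.
g(-3) = 15, g(-2.5) = 11.75, g(-1.5) = 6.75, g(-1.25) = 5.8125, g(-1) = 5.
On each subinterval the trapezoid contributes (Δt_i/2)·[g(t_{i-1}) + g(t_i)].
Sum = 18.859375.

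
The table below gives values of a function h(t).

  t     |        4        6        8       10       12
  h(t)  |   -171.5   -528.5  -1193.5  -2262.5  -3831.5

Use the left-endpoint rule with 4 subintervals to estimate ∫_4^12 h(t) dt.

-8312

Δt = 2.
Sum = 2·[(-171.5) + (-528.5) + (-1193.5) + (-2262.5)] = -8312.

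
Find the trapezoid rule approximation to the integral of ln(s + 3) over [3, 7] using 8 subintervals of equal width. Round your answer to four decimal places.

8.2739

Δs = (7 − 3)/8 = 0.5.
f(3) ≈ 1.7918, f(3.5) ≈ 1.8718, f(4) ≈ 1.9459, f(4.5) ≈ 2.0149, f(5) ≈ 2.0794, f(5.5) ≈ 2.1401, f(6) ≈ 2.1972, f(6.5) ≈ 2.2513, f(7) ≈ 2.3026.
T_8 = (Δs/2)·[f(s_0) + 2f(s_1) + ... + 2f(s_{7}) + f(s_8)].
Sum ≈ 8.2739.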